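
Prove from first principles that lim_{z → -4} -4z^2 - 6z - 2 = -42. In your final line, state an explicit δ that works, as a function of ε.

Let ε > 0 be given. We want δ > 0 such that 0 < |z + 4| < δ implies |(-4z^2 - 6z - 2) + 42| < ε.
(-4z^2 - 6z - 2) + 42 = -4z^2 - 6z + 40 = (z + 4)(-4z + 10).
So |(-4z^2 - 6z - 2) + 42| = |z + 4|·|-4z + 10|.
Require δ ≤ 2. Then |z + 4| < 2 gives |z| < 6, and by the triangle inequality |-4z + 10| ≤ 4·6 + 10 = 34.
Hence |(-4z^2 - 6z - 2) + 42| ≤ 34|z + 4| < ε provided |z + 4| < ε/34.
Take δ = min(2, ε/34). Then 0 < |z + 4| < δ gives both |z + 4| < 2 and |z + 4| < ε/34, so |(-4z^2 - 6z - 2) + 42| < ε.

δ = min(2, ε/34)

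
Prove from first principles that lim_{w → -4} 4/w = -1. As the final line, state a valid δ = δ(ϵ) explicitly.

δ = min(2, 2ϵ)

Suppose ϵ > 0. We seek δ > 0 such that 0 < |w + 4| < δ implies |4/w + 1| < ϵ.
|4/w + 1| = 4·|-4 − w|/(4·|w|) = 4|w + 4|/(4|w|).
Require δ ≤ 2 so that |w| > 4 − 2 = 2, hence 4|w| > 8.
Then |4/w + 1| < 4|w + 4|/8, which is < ϵ when |w + 4| < 2ϵ.
Take δ = min(2, 2ϵ). Then 0 < |w + 4| < δ gives both |w + 4| < 2 and |w + 4| < 2ϵ, so |4/w + 1| < ϵ.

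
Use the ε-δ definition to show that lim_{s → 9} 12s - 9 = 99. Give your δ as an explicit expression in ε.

δ = ε/12

Let ε > 0 be given. We need δ > 0 so that 0 < |s − 9| < δ implies |(12s - 9) − 99| < ε.
|(12s - 9) − 99| = |12s - 108| = 12|s − 9|.
Thus it suffices that |s − 9| < ε/12.
Choosing δ = ε/12 gives |(12s - 9) − 99| = 12|s − 9| < ε whenever |s − 9| < δ.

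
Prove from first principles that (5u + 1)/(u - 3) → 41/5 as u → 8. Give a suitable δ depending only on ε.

Let ε > 0 be given. We want δ > 0 with 0 < |u − 8| < δ ⇒ |(5u + 1)/(u - 3) − (41/5)| < ε.
Combining over a common denominator, (5u + 1)/(u - 3) − (41/5) = [(5u + 1)·5 − 41·(u - 3)] / [5·(u - 3)] = -16(u − 8) / (5(u - 3)).
So |(5u + 1)/(u - 3) − (41/5)| = 16|u − 8| / (5·|u − 3|).
Restrict δ ≤ 5/2. Then |u − 8| < 5/2 gives |u − 3| = |(u − 8) + 5| ≥ 5 − 5/2 = 5/2.
Hence |(5u + 1)/(u - 3) − (41/5)| < 16|u − 8|/(5·(5/2)) = (32/25)|u − 8|, which is < ε once |u − 8| < (25/32)ε.
Take δ = min(5/2, (25/32)ε). Then 0 < |u − 8| < δ forces both bounds, so |(5u + 1)/(u - 3) − (41/5)| < ε.

δ = min(5/2, (25/32)ε)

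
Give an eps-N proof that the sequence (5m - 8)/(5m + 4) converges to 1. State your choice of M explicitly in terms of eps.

Let eps > 0 be given. For m ≥ 1, |(5m - 8)/(5m + 4) − 1| = |-60|/(5(5m + 4)) = 60/(5(5m + 4)).
Since 5m + 4 ≥ 5m for m ≥ 1, this is ≤ 60/(5·5m) = (12/5)/m.
So |(5m - 8)/(5m + 4) − 1| < eps whenever m > (12/5)/eps.
Take M = (12/5)/eps. If m > M then |(5m - 8)/(5m + 4) − 1| ≤ (12/5)/m < eps.

M = (12/5)/eps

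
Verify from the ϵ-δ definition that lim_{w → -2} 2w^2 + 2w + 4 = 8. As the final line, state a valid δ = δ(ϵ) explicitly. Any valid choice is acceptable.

Suppose ϵ > 0. We want δ > 0 such that 0 < |w + 2| < δ implies |(2w^2 + 2w + 4) − 8| < ϵ.
(2w^2 + 2w + 4) − 8 = 2w^2 + 2w - 4 = (w + 2)(2w - 2).
So |(2w^2 + 2w + 4) − 8| = |w + 2|·|2w - 2|.
Assume first that |w + 2| < 1, so |w| < 3. Then |2w - 2| ≤ 2·3 + 2 = 8.
Hence |(2w^2 + 2w + 4) − 8| ≤ 8|w + 2| < ϵ provided |w + 2| < ϵ/8.
Choosing δ = min(1, ϵ/8) ensures both conditions, hence |(2w^2 + 2w + 4) − 8| < ϵ.

δ = min(1, ϵ/8)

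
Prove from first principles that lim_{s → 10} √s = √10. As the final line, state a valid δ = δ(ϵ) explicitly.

δ = min(10, √10·ϵ)

Fix ϵ > 0. We want δ > 0 such that 0 < |s − 10| < δ implies |√s − √10| < ϵ.
Multiplying by the conjugate, |√s − √10| = |s − 10|/(√s + √10).
Restrict δ ≤ 10 so that |s − 10| < 10 forces s > 0, and then √s + √10 > √10.
Hence |√s − √10| < |s − 10|/√10, which is < ϵ once |s − 10| < √10·ϵ.
Take δ = min(10, √10·ϵ). If 0 < |s − 10| < δ then s > 0 and |√s − √10| < |s − 10|/√10 < ϵ.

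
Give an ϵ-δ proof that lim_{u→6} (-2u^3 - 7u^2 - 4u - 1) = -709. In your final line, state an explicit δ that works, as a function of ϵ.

δ = min(1, ϵ/349)

Suppose ϵ > 0. We want δ > 0 such that 0 < |u − 6| < δ implies |(-2u^3 - 7u^2 - 4u - 1) + 709| < ϵ.
(-2u^3 - 7u^2 - 4u - 1) + 709 = -2u^3 - 7u^2 - 4u + 708 = (u − 6)(-2u^2 - 19u - 118).
So |(-2u^3 - 7u^2 - 4u - 1) + 709| = |u − 6|·|-2u^2 - 19u - 118|.
Require δ ≤ 1. Then |u − 6| < 1 gives |u| < 7, and by the triangle inequality |-2u^2 - 19u - 118| ≤ 2·7^2 + 19·7 + 118 = 349.
Hence |(-2u^3 - 7u^2 - 4u - 1) + 709| ≤ 349|u − 6| < ϵ provided |u − 6| < ϵ/349.
Take δ = min(1, ϵ/349). Then 0 < |u − 6| < δ gives both |u − 6| < 1 and |u − 6| < ϵ/349, so |(-2u^3 - 7u^2 - 4u - 1) + 709| < ϵ.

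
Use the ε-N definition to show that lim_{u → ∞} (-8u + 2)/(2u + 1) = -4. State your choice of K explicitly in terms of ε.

Let ε > 0 be given. We seek K > 0 such that u > K implies |(-8u + 2)/(2u + 1) + 4| < ε.
(-8u + 2)/(2u + 1) + 4 = (2(-8u + 2) − (-8)(2u + 1)) / (2(2u + 1)) = 12/(2(2u + 1)).
For u > 0 we have 2u + 1 > 2u, so |(-8u + 2)/(2u + 1) + 4| = 12/(2(2u + 1)) < 12/(2·2u) = 3/u.
Thus |(-8u + 2)/(2u + 1) + 4| < ε whenever u > 3/ε.
Take K = 3/ε. If u > K then |(-8u + 2)/(2u + 1) + 4| < 3/u < ε.

K = 3/ε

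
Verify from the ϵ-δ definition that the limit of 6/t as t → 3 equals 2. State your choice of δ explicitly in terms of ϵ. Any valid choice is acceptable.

δ = min(3/2, (3/4)ϵ)

Suppose ϵ > 0. We seek δ > 0 such that 0 < |t − 3| < δ implies |6/t − 2| < ϵ.
|6/t − 2| = 6·|3 − t|/(3·|t|) = 6|t − 3|/(3|t|).
Restrict δ ≤ 3/2. Then |t − 3| < 3/2 gives |t| > 3/2, so 3|t| > 9/2.
Then |6/t − 2| < 6|t − 3|/(9/2), which is < ϵ when |t − 3| < (3/4)ϵ.
Take δ = min(3/2, (3/4)ϵ). Then 0 < |t − 3| < δ gives both |t − 3| < 3/2 and |t − 3| < (3/4)ϵ, so |6/t − 2| < ϵ.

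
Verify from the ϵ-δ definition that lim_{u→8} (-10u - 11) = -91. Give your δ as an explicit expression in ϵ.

Fix ϵ > 0. We need δ > 0 so that 0 < |u − 8| < δ implies |(-10u - 11) + 91| < ϵ.
Since (-10u - 11) + 91 = -10(u − 8), we have |(-10u - 11) + 91| = 10|u − 8|.
So 10|u − 8| < ϵ exactly when |u − 8| < ϵ/10.
Take δ = ϵ/10. If 0 < |u − 8| < δ then |(-10u - 11) + 91| = 10|u − 8| < 10·(ϵ/10) = ϵ.

δ = ϵ/10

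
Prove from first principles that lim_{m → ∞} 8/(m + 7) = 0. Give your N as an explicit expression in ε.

Let ε > 0 be given. For m ≥ 1, |8/(m + 7) − 0| = 8/(m + 7) ≤ 8/m.
We need 8/m < ε, i.e. m > 8/ε.
Take N = 8/ε. If m > N then |8/(m + 7)| ≤ 8/m < ε.

N = 8/ε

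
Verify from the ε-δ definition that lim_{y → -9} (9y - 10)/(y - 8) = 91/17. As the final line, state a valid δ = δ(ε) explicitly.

δ = min(17/2, (289/124)ε)

Suppose ε > 0. We want δ > 0 with 0 < |y + 9| < δ ⇒ |(9y - 10)/(y - 8) − (91/17)| < ε.
Combining over a common denominator, (9y - 10)/(y - 8) − (91/17) = [(9y - 10)·(-17) − (-91)·(y - 8)] / [(-17)·(y - 8)] = -62(y + 9) / ((-17)(y - 8)).
So |(9y - 10)/(y - 8) − (91/17)| = 62|y + 9| / (17·|y − 8|).
Require δ ≤ 17/2, so |y − 8| ≥ |-17| − |y + 9| > 17 − 17/2 = 17/2.
Hence |(9y - 10)/(y - 8) − (91/17)| < 62|y + 9|/(17·(17/2)) = (124/289)|y + 9|, which is < ε once |y + 9| < (289/124)ε.
Take δ = min(17/2, (289/124)ε). Then 0 < |y + 9| < δ forces both bounds, so |(9y - 10)/(y - 8) − (91/17)| < ε.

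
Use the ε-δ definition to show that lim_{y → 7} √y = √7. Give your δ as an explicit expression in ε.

δ = min(7, √7·ε)

Fix ε > 0. We want δ > 0 such that 0 < |y − 7| < δ implies |√y − √7| < ε.
Rationalise: √y − √7 = (y − 7)/(√y + √7), so |√y − √7| = |y − 7|/(√y + √7).
Restrict δ ≤ 7 so that |y − 7| < 7 forces y > 0, and then √y + √7 > √7.
Hence |√y − √7| < |y − 7|/√7, which is < ε once |y − 7| < √7·ε.
Take δ = min(7, √7·ε). If 0 < |y − 7| < δ then y > 0 and |√y − √7| < |y − 7|/√7 < ε.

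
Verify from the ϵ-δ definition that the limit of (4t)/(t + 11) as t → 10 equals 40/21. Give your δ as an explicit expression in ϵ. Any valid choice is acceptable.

Suppose ϵ > 0. We want δ > 0 with 0 < |t − 10| < δ ⇒ |(4t)/(t + 11) − (40/21)| < ϵ.
Combining over a common denominator, (4t)/(t + 11) − (40/21) = [(4t)·21 − 40·(t + 11)] / [21·(t + 11)] = 44(t − 10) / (21(t + 11)).
So |(4t)/(t + 11) − (40/21)| = 44|t − 10| / (21·|t + 11|).
Require δ ≤ 21/2, so |t + 11| ≥ |21| − |t − 10| > 21 − 21/2 = 21/2.
Hence |(4t)/(t + 11) − (40/21)| < 44|t − 10|/(21·(21/2)) = (88/441)|t − 10|, which is < ϵ once |t − 10| < (441/88)ϵ.
Take δ = min(21/2, (441/88)ϵ). Then 0 < |t − 10| < δ forces both bounds, so |(4t)/(t + 11) − (40/21)| < ϵ.

δ = min(21/2, (441/88)ϵ)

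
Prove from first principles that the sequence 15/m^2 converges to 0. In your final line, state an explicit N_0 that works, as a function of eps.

Let eps > 0. For m ≥ 1, |15/m^2 − 0| = 15/m^2.
15/m^2 < eps ⇔ m^2 > 15/eps ⇔ m > (15/eps)^{1/2}.
Take N_0 = (15/eps)^{1/2}. Then m > N_0 implies 15/m^2 < eps.

N_0 = (15/eps)^{1/2}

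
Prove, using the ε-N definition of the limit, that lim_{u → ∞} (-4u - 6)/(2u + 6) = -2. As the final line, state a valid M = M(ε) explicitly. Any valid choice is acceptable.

M = 3/ε

Let ε > 0. We seek M > 0 such that u > M implies |(-4u - 6)/(2u + 6) + 2| < ε.
(-4u - 6)/(2u + 6) + 2 = (2(-4u - 6) − (-4)(2u + 6)) / (2(2u + 6)) = 12/(2(2u + 6)).
For u > 0 we have 2u + 6 > 2u, so |(-4u - 6)/(2u + 6) + 2| = 12/(2(2u + 6)) < 12/(2·2u) = 3/u.
Thus |(-4u - 6)/(2u + 6) + 2| < ε whenever u > 3/ε.
Take M = 3/ε. If u > M then |(-4u - 6)/(2u + 6) + 2| < 3/u < ε.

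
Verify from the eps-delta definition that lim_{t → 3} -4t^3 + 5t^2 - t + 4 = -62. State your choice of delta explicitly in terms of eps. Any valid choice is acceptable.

Let eps > 0 be given. We want delta > 0 such that 0 < |t − 3| < delta implies |(-4t^3 + 5t^2 - t + 4) + 62| < eps.
(-4t^3 + 5t^2 - t + 4) + 62 = -4t^3 + 5t^2 - t + 66 = (t − 3)(-4t^2 - 7t - 22).
So |(-4t^3 + 5t^2 - t + 4) + 62| = |t − 3|·|-4t^2 - 7t - 22|.
Assume first that |t − 3| < 2, so |t| < 5. Then |-4t^2 - 7t - 22| ≤ 4·5^2 + 7·5 + 22 = 157.
Hence |(-4t^3 + 5t^2 - t + 4) + 62| ≤ 157|t − 3| < eps provided |t − 3| < eps/157.
Take delta = min(2, eps/157). Then 0 < |t − 3| < delta gives both |t − 3| < 2 and |t − 3| < eps/157, so |(-4t^3 + 5t^2 - t + 4) + 62| < eps.

delta = min(2, eps/157)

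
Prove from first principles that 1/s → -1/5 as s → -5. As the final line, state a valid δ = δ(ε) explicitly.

Let ε > 0. We seek δ > 0 such that 0 < |s + 5| < δ implies |1/s + 1/5| < ε.
|1/s + 1/5| = |-5 − s|/(5·|s|) = |s + 5|/(5|s|).
Require δ ≤ 5/2 so that |s| > 5 − 5/2 = 5/2, hence 5|s| > 25/2.
Then |1/s + 1/5| < |s + 5|/(25/2), which is < ε when |s + 5| < (25/2)ε.
Take δ = min(5/2, (25/2)ε). Then 0 < |s + 5| < δ gives both |s + 5| < 5/2 and |s + 5| < (25/2)ε, so |1/s + 1/5| < ε.

δ = min(5/2, (25/2)ε)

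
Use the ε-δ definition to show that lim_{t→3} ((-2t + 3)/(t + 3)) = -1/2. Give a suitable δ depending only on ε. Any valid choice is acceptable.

δ = min(3, 2ε)

Fix ε > 0. We want δ > 0 with 0 < |t − 3| < δ ⇒ |(-2t + 3)/(t + 3) + 1/2| < ε.
Combining over a common denominator, (-2t + 3)/(t + 3) + 1/2 = [(-2t + 3)·6 − (-3)·(t + 3)] / [6·(t + 3)] = -9(t − 3) / (6(t + 3)).
So |(-2t + 3)/(t + 3) + 1/2| = 9|t − 3| / (6·|t + 3|).
Restrict δ ≤ 3. Then |t − 3| < 3 gives |t + 3| = |(t − 3) + 6| ≥ 6 − 3 = 3.
Hence |(-2t + 3)/(t + 3) + 1/2| < 9|t − 3|/(6·3) = (1/2)|t − 3|, which is < ε once |t − 3| < 2ε.
Take δ = min(3, 2ε). Then 0 < |t − 3| < δ forces both bounds, so |(-2t + 3)/(t + 3) + 1/2| < ε.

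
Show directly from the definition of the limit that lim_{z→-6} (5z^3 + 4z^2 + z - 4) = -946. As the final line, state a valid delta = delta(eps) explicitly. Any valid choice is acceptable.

Suppose eps > 0. We want delta > 0 such that 0 < |z + 6| < delta implies |(5z^3 + 4z^2 + z - 4) + 946| < eps.
(5z^3 + 4z^2 + z - 4) + 946 = 5z^3 + 4z^2 + z + 942 = (z + 6)(5z^2 - 26z + 157).
So |(5z^3 + 4z^2 + z - 4) + 946| = |z + 6|·|5z^2 - 26z + 157|.
Assume first that |z + 6| < 1, so |z| < 7. Then |5z^2 - 26z + 157| ≤ 5·7^2 + 26·7 + 157 = 584.
Hence |(5z^3 + 4z^2 + z - 4) + 946| ≤ 584|z + 6| < eps provided |z + 6| < eps/584.
Take delta = min(1, eps/584). Then 0 < |z + 6| < delta gives both |z + 6| < 1 and |z + 6| < eps/584, so |(5z^3 + 4z^2 + z - 4) + 946| < eps.

delta = min(1, eps/584)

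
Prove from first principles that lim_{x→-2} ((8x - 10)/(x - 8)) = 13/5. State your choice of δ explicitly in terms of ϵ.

Let ϵ > 0 be given. We want δ > 0 with 0 < |x + 2| < δ ⇒ |(8x - 10)/(x - 8) − (13/5)| < ϵ.
Combining over a common denominator, (8x - 10)/(x - 8) − (13/5) = [(8x - 10)·(-10) − (-26)·(x - 8)] / [(-10)·(x - 8)] = -54(x + 2) / ((-10)(x - 8)).
So |(8x - 10)/(x - 8) − (13/5)| = 54|x + 2| / (10·|x − 8|).
Require δ ≤ 5, so |x − 8| ≥ |-10| − |x + 2| > 10 − 5 = 5.
Hence |(8x - 10)/(x - 8) − (13/5)| < 54|x + 2|/(10·5) = (27/25)|x + 2|, which is < ϵ once |x + 2| < (25/27)ϵ.
Take δ = min(5, (25/27)ϵ). Then 0 < |x + 2| < δ forces both bounds, so |(8x - 10)/(x - 8) − (13/5)| < ϵ.

δ = min(5, (25/27)ϵ)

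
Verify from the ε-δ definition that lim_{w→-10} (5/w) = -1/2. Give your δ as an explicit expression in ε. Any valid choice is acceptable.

Fix ε > 0. We seek δ > 0 such that 0 < |w + 10| < δ implies |5/w + 1/2| < ε.
|5/w + 1/2| = 5·|-10 − w|/(10·|w|) = 5|w + 10|/(10|w|).
Restrict δ ≤ 5. Then |w + 10| < 5 gives |w| > 5, so 10|w| > 50.
Then |5/w + 1/2| < 5|w + 10|/50, which is < ε when |w + 10| < 10ε.
Take δ = min(5, 10ε). Then 0 < |w + 10| < δ gives both |w + 10| < 5 and |w + 10| < 10ε, so |5/w + 1/2| < ε.

δ = min(5, 10ε)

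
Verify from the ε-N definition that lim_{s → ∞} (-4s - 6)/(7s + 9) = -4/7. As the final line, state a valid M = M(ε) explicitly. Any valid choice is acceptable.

Fix ε > 0. We seek M > 0 such that s > M implies |(-4s - 6)/(7s + 9) + 4/7| < ε.
(-4s - 6)/(7s + 9) + 4/7 = (7(-4s - 6) − (-4)(7s + 9)) / (7(7s + 9)) = -6/(7(7s + 9)).
For s > 0 we have 7s + 9 > 7s, so |(-4s - 6)/(7s + 9) + 4/7| = 6/(7(7s + 9)) < 6/(7·7s) = (6/49)/s.
Thus |(-4s - 6)/(7s + 9) + 4/7| < ε whenever s > (6/49)/ε.
Take M = (6/49)/ε. If s > M then |(-4s - 6)/(7s + 9) + 4/7| < (6/49)/s < ε.

M = (6/49)/ε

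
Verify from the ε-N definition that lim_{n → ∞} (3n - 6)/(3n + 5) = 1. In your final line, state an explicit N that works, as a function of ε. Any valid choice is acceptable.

Fix ε > 0. For n ≥ 1, |(3n - 6)/(3n + 5) − 1| = |-33|/(3(3n + 5)) = 33/(3(3n + 5)).
Since 3n + 5 ≥ 3n for n ≥ 1, this is ≤ 33/(3·3n) = (11/3)/n.
So |(3n - 6)/(3n + 5) − 1| < ε whenever n > (11/3)/ε.
Take N = (11/3)/ε. If n > N then |(3n - 6)/(3n + 5) − 1| ≤ (11/3)/n < ε.

N = (11/3)/ε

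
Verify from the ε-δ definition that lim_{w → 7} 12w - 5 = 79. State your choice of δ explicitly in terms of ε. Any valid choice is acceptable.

δ = ε/12

Let ε > 0 be given. We need δ > 0 so that 0 < |w − 7| < δ implies |(12w - 5) − 79| < ε.
Since (12w - 5) − 79 = 12(w − 7), we have |(12w - 5) − 79| = 12|w − 7|.
Thus it suffices that |w − 7| < ε/12.
Take δ = ε/12. If 0 < |w − 7| < δ then |(12w - 5) − 79| = 12|w − 7| < 12·(ε/12) = ε.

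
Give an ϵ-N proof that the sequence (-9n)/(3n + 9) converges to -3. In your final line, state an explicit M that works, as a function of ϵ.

Let ϵ > 0. For n ≥ 1, |(-9n)/(3n + 9) + 3| = |81|/(3(3n + 9)) = 81/(3(3n + 9)).
Since 3n + 9 ≥ 3n for n ≥ 1, this is ≤ 81/(3·3n) = 9/n.
So |(-9n)/(3n + 9) + 3| < ϵ whenever n > 9/ϵ.
Take M = 9/ϵ. If n > M then |(-9n)/(3n + 9) + 3| ≤ 9/n < ϵ.

M = 9/ϵ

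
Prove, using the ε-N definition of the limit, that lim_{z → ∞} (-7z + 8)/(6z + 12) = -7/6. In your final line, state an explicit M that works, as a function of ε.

Fix ε > 0. We seek M > 0 such that z > M implies |(-7z + 8)/(6z + 12) + 7/6| < ε.
(-7z + 8)/(6z + 12) + 7/6 = (6(-7z + 8) − (-7)(6z + 12)) / (6(6z + 12)) = 132/(6(6z + 12)).
For z > 0 we have 6z + 12 > 6z, so |(-7z + 8)/(6z + 12) + 7/6| = 132/(6(6z + 12)) < 132/(6·6z) = (11/3)/z.
Thus |(-7z + 8)/(6z + 12) + 7/6| < ε whenever z > (11/3)/ε.
Take M = (11/3)/ε. If z > M then |(-7z + 8)/(6z + 12) + 7/6| < (11/3)/z < ε.

M = (11/3)/ε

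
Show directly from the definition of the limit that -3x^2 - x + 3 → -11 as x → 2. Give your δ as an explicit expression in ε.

Suppose ε > 0. We want δ > 0 such that 0 < |x − 2| < δ implies |(-3x^2 - x + 3) + 11| < ε.
(-3x^2 - x + 3) + 11 = -3x^2 - x + 14 = (x − 2)(-3x - 7).
So |(-3x^2 - x + 3) + 11| = |x − 2|·|-3x - 7|.
Require δ ≤ 2. Then |x − 2| < 2 gives |x| < 4, and by the triangle inequality |-3x - 7| ≤ 3·4 + 7 = 19.
Hence |(-3x^2 - x + 3) + 11| ≤ 19|x − 2| < ε provided |x − 2| < ε/19.
Take δ = min(2, ε/19). Then 0 < |x − 2| < δ gives both |x − 2| < 2 and |x − 2| < ε/19, so |(-3x^2 - x + 3) + 11| < ε.

δ = min(2, ε/19)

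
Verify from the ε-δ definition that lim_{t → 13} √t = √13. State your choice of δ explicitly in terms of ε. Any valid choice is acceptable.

δ = min(13, √13·ε)

Suppose ε > 0. We want δ > 0 such that 0 < |t − 13| < δ implies |√t − √13| < ε.
Multiplying by the conjugate, |√t − √13| = |t − 13|/(√t + √13).
Restrict δ ≤ 13 so that |t − 13| < 13 forces t > 0, and then √t + √13 > √13.
Hence |√t − √13| < |t − 13|/√13, which is < ε once |t − 13| < √13·ε.
Take δ = min(13, √13·ε). If 0 < |t − 13| < δ then t > 0 and |√t − √13| < |t − 13|/√13 < ε.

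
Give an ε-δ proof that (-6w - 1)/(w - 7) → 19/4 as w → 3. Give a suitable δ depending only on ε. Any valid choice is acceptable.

δ = min(2, (8/43)ε)

Suppose ε > 0. We want δ > 0 with 0 < |w − 3| < δ ⇒ |(-6w - 1)/(w - 7) − (19/4)| < ε.
Combining over a common denominator, (-6w - 1)/(w - 7) − (19/4) = [(-6w - 1)·(-4) − (-19)·(w - 7)] / [(-4)·(w - 7)] = 43(w − 3) / ((-4)(w - 7)).
So |(-6w - 1)/(w - 7) − (19/4)| = 43|w − 3| / (4·|w − 7|).
Restrict δ ≤ 2. Then |w − 3| < 2 gives |w − 7| = |(w − 3) + (-4)| ≥ 4 − 2 = 2.
Hence |(-6w - 1)/(w - 7) − (19/4)| < 43|w − 3|/(4·2) = (43/8)|w − 3|, which is < ε once |w − 3| < (8/43)ε.
Take δ = min(2, (8/43)ε). Then 0 < |w − 3| < δ forces both bounds, so |(-6w - 1)/(w - 7) − (19/4)| < ε.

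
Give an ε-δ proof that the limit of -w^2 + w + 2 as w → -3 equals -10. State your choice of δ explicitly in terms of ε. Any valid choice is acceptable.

δ = min(2, ε/9)

Let ε > 0. We want δ > 0 such that 0 < |w + 3| < δ implies |(-w^2 + w + 2) + 10| < ε.
(-w^2 + w + 2) + 10 = -w^2 + w + 12 = (w + 3)(-w + 4).
So |(-w^2 + w + 2) + 10| = |w + 3|·|-w + 4|.
Require δ ≤ 2. Then |w + 3| < 2 gives |w| < 5, and by the triangle inequality |-w + 4| ≤ 5 + 4 = 9.
Hence |(-w^2 + w + 2) + 10| ≤ 9|w + 3| < ε provided |w + 3| < ε/9.
Choosing δ = min(2, ε/9) ensures both conditions, hence |(-w^2 + w + 2) + 10| < ε.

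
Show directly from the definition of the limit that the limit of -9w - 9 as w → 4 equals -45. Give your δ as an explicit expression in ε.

Fix ε > 0. We need δ > 0 so that 0 < |w − 4| < δ implies |(-9w - 9) + 45| < ε.
Since (-9w - 9) + 45 = -9(w − 4), we have |(-9w - 9) + 45| = 9|w − 4|.
Thus it suffices that |w − 4| < ε/9.
Choosing δ = ε/9 gives |(-9w - 9) + 45| = 9|w − 4| < ε whenever |w − 4| < δ.

δ = ε/9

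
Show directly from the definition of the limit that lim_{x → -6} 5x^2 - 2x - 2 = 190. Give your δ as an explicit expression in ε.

δ = min(1, ε/67)

Suppose ε > 0. We want δ > 0 such that 0 < |x + 6| < δ implies |(5x^2 - 2x - 2) − 190| < ε.
(5x^2 - 2x - 2) − 190 = 5x^2 - 2x - 192 = (x + 6)(5x - 32).
So |(5x^2 - 2x - 2) − 190| = |x + 6|·|5x - 32|.
Require δ ≤ 1. Then |x + 6| < 1 gives |x| < 7, and by the triangle inequality |5x - 32| ≤ 5·7 + 32 = 67.
Hence |(5x^2 - 2x - 2) − 190| ≤ 67|x + 6| < ε provided |x + 6| < ε/67.
Take δ = min(1, ε/67). Then 0 < |x + 6| < δ gives both |x + 6| < 1 and |x + 6| < ε/67, so |(5x^2 - 2x - 2) − 190| < ε.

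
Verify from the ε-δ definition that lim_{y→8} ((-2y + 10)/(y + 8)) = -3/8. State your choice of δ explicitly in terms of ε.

Suppose ε > 0. We want δ > 0 with 0 < |y − 8| < δ ⇒ |(-2y + 10)/(y + 8) + 3/8| < ε.
Combining over a common denominator, (-2y + 10)/(y + 8) + 3/8 = [(-2y + 10)·16 − (-6)·(y + 8)] / [16·(y + 8)] = -26(y − 8) / (16(y + 8)).
So |(-2y + 10)/(y + 8) + 3/8| = 26|y − 8| / (16·|y + 8|).
Require δ ≤ 8, so |y + 8| ≥ |16| − |y − 8| > 16 − 8 = 8.
Hence |(-2y + 10)/(y + 8) + 3/8| < 26|y − 8|/(16·8) = (13/64)|y − 8|, which is < ε once |y − 8| < (64/13)ε.
Take δ = min(8, (64/13)ε). Then 0 < |y − 8| < δ forces both bounds, so |(-2y + 10)/(y + 8) + 3/8| < ε.

δ = min(8, (64/13)ε)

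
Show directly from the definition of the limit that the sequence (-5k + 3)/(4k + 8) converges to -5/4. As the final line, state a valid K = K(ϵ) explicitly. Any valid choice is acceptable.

K = (13/4)/ϵ

Fix ϵ > 0. For k ≥ 1, |(-5k + 3)/(4k + 8) + 5/4| = |52|/(4(4k + 8)) = 52/(4(4k + 8)).
Since 4k + 8 ≥ 4k for k ≥ 1, this is ≤ 52/(4·4k) = (13/4)/k.
So |(-5k + 3)/(4k + 8) + 5/4| < ϵ whenever k > (13/4)/ϵ.
Take K = (13/4)/ϵ. If k > K then |(-5k + 3)/(4k + 8) + 5/4| ≤ (13/4)/k < ϵ.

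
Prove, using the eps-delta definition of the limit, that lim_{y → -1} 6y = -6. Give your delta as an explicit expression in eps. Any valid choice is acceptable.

delta = eps/6

Let eps > 0 be given. We need delta > 0 so that 0 < |y + 1| < delta implies |(6y) + 6| < eps.
|(6y) + 6| = |6y + 6| = 6|y + 1|.
Thus it suffices that |y + 1| < eps/6.
Take delta = eps/6. If 0 < |y + 1| < delta then |(6y) + 6| = 6|y + 1| < 6·(eps/6) = eps.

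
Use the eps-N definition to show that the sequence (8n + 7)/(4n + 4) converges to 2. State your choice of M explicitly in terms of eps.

Fix eps > 0. For n ≥ 1, |(8n + 7)/(4n + 4) − 2| = |-4|/(4(4n + 4)) = 4/(4(4n + 4)).
Since 4n + 4 ≥ 4n for n ≥ 1, this is ≤ 4/(4·4n) = (1/4)/n.
So |(8n + 7)/(4n + 4) − 2| < eps whenever n > (1/4)/eps.
Take M = (1/4)/eps. If n > M then |(8n + 7)/(4n + 4) − 2| ≤ (1/4)/n < eps.

M = (1/4)/eps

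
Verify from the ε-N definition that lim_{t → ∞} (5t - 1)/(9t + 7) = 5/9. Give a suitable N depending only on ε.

N = (44/81)/ε

Let ε > 0 be given. We seek N > 0 such that t > N implies |(5t - 1)/(9t + 7) − (5/9)| < ε.
(5t - 1)/(9t + 7) − (5/9) = (9(5t - 1) − 5(9t + 7)) / (9(9t + 7)) = -44/(9(9t + 7)).
For t > 0 we have 9t + 7 > 9t, so |(5t - 1)/(9t + 7) − (5/9)| = 44/(9(9t + 7)) < 44/(9·9t) = (44/81)/t.
Thus |(5t - 1)/(9t + 7) − (5/9)| < ε whenever t > (44/81)/ε.
Take N = (44/81)/ε. If t > N then |(5t - 1)/(9t + 7) − (5/9)| < (44/81)/t < ε.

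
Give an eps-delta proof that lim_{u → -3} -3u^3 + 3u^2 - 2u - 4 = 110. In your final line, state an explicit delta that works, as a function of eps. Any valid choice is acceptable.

delta = min(1, eps/134)

Fix eps > 0. We want delta > 0 such that 0 < |u + 3| < delta implies |(-3u^3 + 3u^2 - 2u - 4) − 110| < eps.
(-3u^3 + 3u^2 - 2u - 4) − 110 = -3u^3 + 3u^2 - 2u - 114 = (u + 3)(-3u^2 + 12u - 38).
So |(-3u^3 + 3u^2 - 2u - 4) − 110| = |u + 3|·|-3u^2 + 12u - 38|.
Require delta ≤ 1. Then |u + 3| < 1 gives |u| < 4, and by the triangle inequality |-3u^2 + 12u - 38| ≤ 3·4^2 + 12·4 + 38 = 134.
Hence |(-3u^3 + 3u^2 - 2u - 4) − 110| ≤ 134|u + 3| < eps provided |u + 3| < eps/134.
Choosing delta = min(1, eps/134) ensures both conditions, hence |(-3u^3 + 3u^2 - 2u - 4) − 110| < eps.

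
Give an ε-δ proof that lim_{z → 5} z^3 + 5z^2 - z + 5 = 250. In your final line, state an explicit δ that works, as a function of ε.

δ = min(1, ε/145)

Let ε > 0 be given. We want δ > 0 such that 0 < |z − 5| < δ implies |(z^3 + 5z^2 - z + 5) − 250| < ε.
(z^3 + 5z^2 - z + 5) − 250 = z^3 + 5z^2 - z - 245 = (z − 5)(z^2 + 10z + 49).
So |(z^3 + 5z^2 - z + 5) − 250| = |z − 5|·|z^2 + 10z + 49|.
Assume first that |z − 5| < 1, so |z| < 6. Then |z^2 + 10z + 49| ≤ 6^2 + 10·6 + 49 = 145.
Hence |(z^3 + 5z^2 - z + 5) − 250| ≤ 145|z − 5| < ε provided |z − 5| < ε/145.
Choosing δ = min(1, ε/145) ensures both conditions, hence |(z^3 + 5z^2 - z + 5) − 250| < ε.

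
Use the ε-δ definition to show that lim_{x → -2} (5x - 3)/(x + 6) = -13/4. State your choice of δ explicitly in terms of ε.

δ = min(2, (8/33)ε)

Suppose ε > 0. We want δ > 0 with 0 < |x + 2| < δ ⇒ |(5x - 3)/(x + 6) + 13/4| < ε.
Combining over a common denominator, (5x - 3)/(x + 6) + 13/4 = [(5x - 3)·4 − (-13)·(x + 6)] / [4·(x + 6)] = 33(x + 2) / (4(x + 6)).
So |(5x - 3)/(x + 6) + 13/4| = 33|x + 2| / (4·|x + 6|).
Require δ ≤ 2, so |x + 6| ≥ |4| − |x + 2| > 4 − 2 = 2.
Hence |(5x - 3)/(x + 6) + 13/4| < 33|x + 2|/(4·2) = (33/8)|x + 2|, which is < ε once |x + 2| < (8/33)ε.
Take δ = min(2, (8/33)ε). Then 0 < |x + 2| < δ forces both bounds, so |(5x - 3)/(x + 6) + 13/4| < ε.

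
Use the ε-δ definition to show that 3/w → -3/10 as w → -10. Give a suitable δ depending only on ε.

Fix ε > 0. We seek δ > 0 such that 0 < |w + 10| < δ implies |3/w + 3/10| < ε.
|3/w + 3/10| = 3·|-10 − w|/(10·|w|) = 3|w + 10|/(10|w|).
Restrict δ ≤ 5. Then |w + 10| < 5 gives |w| > 5, so 10|w| > 50.
Then |3/w + 3/10| < 3|w + 10|/50, which is < ε when |w + 10| < (50/3)ε.
Take δ = min(5, (50/3)ε). Then 0 < |w + 10| < δ gives both |w + 10| < 5 and |w + 10| < (50/3)ε, so |3/w + 3/10| < ε.

δ = min(5, (50/3)ε)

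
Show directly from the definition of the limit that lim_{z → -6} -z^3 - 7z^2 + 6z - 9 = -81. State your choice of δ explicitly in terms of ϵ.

δ = min(1, ϵ/68)

Let ϵ > 0. We want δ > 0 such that 0 < |z + 6| < δ implies |(-z^3 - 7z^2 + 6z - 9) + 81| < ϵ.
(-z^3 - 7z^2 + 6z - 9) + 81 = -z^3 - 7z^2 + 6z + 72 = (z + 6)(-z^2 - z + 12).
So |(-z^3 - 7z^2 + 6z - 9) + 81| = |z + 6|·|-z^2 - z + 12|.
Assume first that |z + 6| < 1, so |z| < 7. Then |-z^2 - z + 12| ≤ 7^2 + 7 + 12 = 68.
Hence |(-z^3 - 7z^2 + 6z - 9) + 81| ≤ 68|z + 6| < ϵ provided |z + 6| < ϵ/68.
Choosing δ = min(1, ϵ/68) ensures both conditions, hence |(-z^3 - 7z^2 + 6z - 9) + 81| < ϵ.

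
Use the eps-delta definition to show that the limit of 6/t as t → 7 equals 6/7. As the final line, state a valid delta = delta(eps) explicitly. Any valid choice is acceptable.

delta = min(7/2, (49/12)eps)

Let eps > 0. We seek delta > 0 such that 0 < |t − 7| < delta implies |6/t − (6/7)| < eps.
|6/t − (6/7)| = 6·|7 − t|/(7·|t|) = 6|t − 7|/(7|t|).
Restrict delta ≤ 7/2. Then |t − 7| < 7/2 gives |t| > 7/2, so 7|t| > 49/2.
Then |6/t − (6/7)| < 6|t − 7|/(49/2), which is < eps when |t − 7| < (49/12)eps.
Take delta = min(7/2, (49/12)eps). Then 0 < |t − 7| < delta gives both |t − 7| < 7/2 and |t − 7| < (49/12)eps, so |6/t − (6/7)| < eps.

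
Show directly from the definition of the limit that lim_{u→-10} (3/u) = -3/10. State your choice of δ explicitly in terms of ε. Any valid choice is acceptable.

Let ε > 0 be given. We seek δ > 0 such that 0 < |u + 10| < δ implies |3/u + 3/10| < ε.
|3/u + 3/10| = 3·|-10 − u|/(10·|u|) = 3|u + 10|/(10|u|).
Restrict δ ≤ 5. Then |u + 10| < 5 gives |u| > 5, so 10|u| > 50.
Then |3/u + 3/10| < 3|u + 10|/50, which is < ε when |u + 10| < (50/3)ε.
Take δ = min(5, (50/3)ε). Then 0 < |u + 10| < δ gives both |u + 10| < 5 and |u + 10| < (50/3)ε, so |3/u + 3/10| < ε.

δ = min(5, (50/3)ε)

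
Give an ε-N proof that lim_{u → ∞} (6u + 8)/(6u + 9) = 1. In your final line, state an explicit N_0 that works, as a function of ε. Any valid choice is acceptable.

Let ε > 0. We seek N_0 > 0 such that u > N_0 implies |(6u + 8)/(6u + 9) − 1| < ε.
(6u + 8)/(6u + 9) − 1 = (6(6u + 8) − 6(6u + 9)) / (6(6u + 9)) = -6/(6(6u + 9)).
For u > 0 we have 6u + 9 > 6u, so |(6u + 8)/(6u + 9) − 1| = 6/(6(6u + 9)) < 6/(6·6u) = (1/6)/u.
Thus |(6u + 8)/(6u + 9) − 1| < ε whenever u > (1/6)/ε.
Take N_0 = (1/6)/ε. If u > N_0 then |(6u + 8)/(6u + 9) − 1| < (1/6)/u < ε.

N_0 = (1/6)/ε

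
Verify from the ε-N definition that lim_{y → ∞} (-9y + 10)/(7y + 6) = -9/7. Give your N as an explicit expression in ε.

Suppose ε > 0. We seek N > 0 such that y > N implies |(-9y + 10)/(7y + 6) + 9/7| < ε.
(-9y + 10)/(7y + 6) + 9/7 = (7(-9y + 10) − (-9)(7y + 6)) / (7(7y + 6)) = 124/(7(7y + 6)).
For y > 0 we have 7y + 6 > 7y, so |(-9y + 10)/(7y + 6) + 9/7| = 124/(7(7y + 6)) < 124/(7·7y) = (124/49)/y.
Thus |(-9y + 10)/(7y + 6) + 9/7| < ε whenever y > (124/49)/ε.
Take N = (124/49)/ε. If y > N then |(-9y + 10)/(7y + 6) + 9/7| < (124/49)/y < ε.

N = (124/49)/ε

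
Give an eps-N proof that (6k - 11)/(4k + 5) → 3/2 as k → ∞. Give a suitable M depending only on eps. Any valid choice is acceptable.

Let eps > 0 be given. For k ≥ 1, |(6k - 11)/(4k + 5) − (3/2)| = |-74|/(4(4k + 5)) = 74/(4(4k + 5)).
Since 4k + 5 ≥ 4k for k ≥ 1, this is ≤ 74/(4·4k) = (37/8)/k.
So |(6k - 11)/(4k + 5) − (3/2)| < eps whenever k > (37/8)/eps.
Take M = (37/8)/eps. If k > M then |(6k - 11)/(4k + 5) − (3/2)| ≤ (37/8)/k < eps.

M = (37/8)/eps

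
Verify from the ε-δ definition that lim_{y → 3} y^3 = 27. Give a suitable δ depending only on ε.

δ = min(2, ε/49)

Suppose ε > 0. We seek δ > 0 with 0 < |y − 3| < δ ⇒ |y^3 − 27| < ε.
Factor: y^3 − 27 = (y − 3)(y^2 + 3y + 9), so |y^3 − 27| = |y − 3|·|y^2 + 3y + 9|.
Impose δ ≤ 2 so that |y| < 5; then |y^2 + 3y + 9| ≤ 49.
Hence |y^3 − 27| ≤ 49|y − 3|, which is < ε once |y − 3| < ε/49.
Take δ = min(2, ε/49). If 0 < |y − 3| < δ then both bounds hold and |y^3 − 27| ≤ 49|y − 3| < 49·(ε/49) = ε.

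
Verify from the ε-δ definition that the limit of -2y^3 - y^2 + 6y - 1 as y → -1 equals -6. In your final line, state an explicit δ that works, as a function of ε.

Let ε > 0 be given. We want δ > 0 such that 0 < |y + 1| < δ implies |(-2y^3 - y^2 + 6y - 1) + 6| < ε.
(-2y^3 - y^2 + 6y - 1) + 6 = -2y^3 - y^2 + 6y + 5 = (y + 1)(-2y^2 + y + 5).
So |(-2y^3 - y^2 + 6y - 1) + 6| = |y + 1|·|-2y^2 + y + 5|.
Assume first that |y + 1| < 1, so |y| < 2. Then |-2y^2 + y + 5| ≤ 2·2^2 + 2 + 5 = 15.
Hence |(-2y^3 - y^2 + 6y - 1) + 6| ≤ 15|y + 1| < ε provided |y + 1| < ε/15.
Choosing δ = min(1, ε/15) ensures both conditions, hence |(-2y^3 - y^2 + 6y - 1) + 6| < ε.

δ = min(1, ε/15)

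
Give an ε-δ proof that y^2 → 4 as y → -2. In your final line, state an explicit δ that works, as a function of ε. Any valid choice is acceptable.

δ = min(1, ε/5)

Let ε > 0. We seek δ > 0 with 0 < |y + 2| < δ ⇒ |y^2 − 4| < ε.
Factor: y^2 − 4 = (y + 2)(y - 2), so |y^2 − 4| = |y + 2|·|y - 2|.
Impose δ ≤ 1 so that |y| < 3; then |y - 2| ≤ 5.
Hence |y^2 − 4| ≤ 5|y + 2|, which is < ε once |y + 2| < ε/5.
Take δ = min(1, ε/5). If 0 < |y + 2| < δ then both bounds hold and |y^2 − 4| ≤ 5|y + 2| < 5·(ε/5) = ε.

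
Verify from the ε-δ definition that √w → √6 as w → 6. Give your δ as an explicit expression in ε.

δ = min(6, √6·ε)

Suppose ε > 0. We want δ > 0 such that 0 < |w − 6| < δ implies |√w − √6| < ε.
Rationalise: √w − √6 = (w − 6)/(√w + √6), so |√w − √6| = |w − 6|/(√w + √6).
Restrict δ ≤ 6 so that |w − 6| < 6 forces w > 0, and then √w + √6 > √6.
Hence |√w − √6| < |w − 6|/√6, which is < ε once |w − 6| < √6·ε.
Take δ = min(6, √6·ε). If 0 < |w − 6| < δ then w > 0 and |√w − √6| < |w − 6|/√6 < ε.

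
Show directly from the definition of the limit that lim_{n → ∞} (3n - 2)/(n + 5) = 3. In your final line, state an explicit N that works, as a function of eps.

Suppose eps > 0. For n ≥ 1, |(3n - 2)/(n + 5) − 3| = |-17|/((n + 5)) = 17/((n + 5)).
Since n + 5 ≥ n for n ≥ 1, this is ≤ 17/(n) = 17/n.
So |(3n - 2)/(n + 5) − 3| < eps whenever n > 17/eps.
Take N = 17/eps. If n > N then |(3n - 2)/(n + 5) − 3| ≤ 17/n < eps.

N = 17/eps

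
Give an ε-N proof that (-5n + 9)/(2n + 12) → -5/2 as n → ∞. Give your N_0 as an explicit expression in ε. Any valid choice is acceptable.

N_0 = (39/2)/ε

Fix ε > 0. For n ≥ 1, |(-5n + 9)/(2n + 12) + 5/2| = |78|/(2(2n + 12)) = 78/(2(2n + 12)).
Since 2n + 12 ≥ 2n for n ≥ 1, this is ≤ 78/(2·2n) = (39/2)/n.
So |(-5n + 9)/(2n + 12) + 5/2| < ε whenever n > (39/2)/ε.
Take N_0 = (39/2)/ε. If n > N_0 then |(-5n + 9)/(2n + 12) + 5/2| ≤ (39/2)/n < ε.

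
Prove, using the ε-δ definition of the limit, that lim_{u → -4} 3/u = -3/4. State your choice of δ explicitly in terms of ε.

δ = min(2, (8/3)ε)

Let ε > 0. We seek δ > 0 such that 0 < |u + 4| < δ implies |3/u + 3/4| < ε.
|3/u + 3/4| = 3·|-4 − u|/(4·|u|) = 3|u + 4|/(4|u|).
Restrict δ ≤ 2. Then |u + 4| < 2 gives |u| > 2, so 4|u| > 8.
Then |3/u + 3/4| < 3|u + 4|/8, which is < ε when |u + 4| < (8/3)ε.
Take δ = min(2, (8/3)ε). Then 0 < |u + 4| < δ gives both |u + 4| < 2 and |u + 4| < (8/3)ε, so |3/u + 3/4| < ε.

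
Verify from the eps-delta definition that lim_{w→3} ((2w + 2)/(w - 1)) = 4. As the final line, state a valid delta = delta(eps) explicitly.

delta = min(1, (1/2)eps)

Fix eps > 0. We want delta > 0 with 0 < |w − 3| < delta ⇒ |(2w + 2)/(w - 1) − 4| < eps.
Combining over a common denominator, (2w + 2)/(w - 1) − 4 = [(2w + 2)·2 − 8·(w - 1)] / [2·(w - 1)] = -4(w − 3) / (2(w - 1)).
So |(2w + 2)/(w - 1) − 4| = 4|w − 3| / (2·|w − 1|).
Require delta ≤ 1, so |w − 1| ≥ |2| − |w − 3| > 2 − 1 = 1.
Hence |(2w + 2)/(w - 1) − 4| < 4|w − 3|/(2·1) = 2|w − 3|, which is < eps once |w − 3| < (1/2)eps.
Take delta = min(1, (1/2)eps). Then 0 < |w − 3| < delta forces both bounds, so |(2w + 2)/(w - 1) − 4| < eps.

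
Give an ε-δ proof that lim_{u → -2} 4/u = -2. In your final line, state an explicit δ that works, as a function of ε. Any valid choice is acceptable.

Let ε > 0. We seek δ > 0 such that 0 < |u + 2| < δ implies |4/u + 2| < ε.
|4/u + 2| = 4·|-2 − u|/(2·|u|) = 4|u + 2|/(2|u|).
Restrict δ ≤ 1. Then |u + 2| < 1 gives |u| > 1, so 2|u| > 2.
Then |4/u + 2| < 4|u + 2|/2, which is < ε when |u + 2| < (1/2)ε.
Take δ = min(1, (1/2)ε). Then 0 < |u + 2| < δ gives both |u + 2| < 1 and |u + 2| < (1/2)ε, so |4/u + 2| < ε.

δ = min(1, (1/2)ε)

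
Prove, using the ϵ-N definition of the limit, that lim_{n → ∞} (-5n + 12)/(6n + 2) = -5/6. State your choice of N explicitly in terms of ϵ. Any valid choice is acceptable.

N = (41/18)/ϵ

Let ϵ > 0. For n ≥ 1, |(-5n + 12)/(6n + 2) + 5/6| = |82|/(6(6n + 2)) = 82/(6(6n + 2)).
Since 6n + 2 ≥ 6n for n ≥ 1, this is ≤ 82/(6·6n) = (41/18)/n.
So |(-5n + 12)/(6n + 2) + 5/6| < ϵ whenever n > (41/18)/ϵ.
Take N = (41/18)/ϵ. If n > N then |(-5n + 12)/(6n + 2) + 5/6| ≤ (41/18)/n < ϵ.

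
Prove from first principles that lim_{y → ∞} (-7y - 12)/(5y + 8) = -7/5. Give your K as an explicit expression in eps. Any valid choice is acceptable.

K = (4/25)/eps

Let eps > 0 be given. We seek K > 0 such that y > K implies |(-7y - 12)/(5y + 8) + 7/5| < eps.
(-7y - 12)/(5y + 8) + 7/5 = (5(-7y - 12) − (-7)(5y + 8)) / (5(5y + 8)) = -4/(5(5y + 8)).
For y > 0 we have 5y + 8 > 5y, so |(-7y - 12)/(5y + 8) + 7/5| = 4/(5(5y + 8)) < 4/(5·5y) = (4/25)/y.
Thus |(-7y - 12)/(5y + 8) + 7/5| < eps whenever y > (4/25)/eps.
Take K = (4/25)/eps. If y > K then |(-7y - 12)/(5y + 8) + 7/5| < (4/25)/y < eps.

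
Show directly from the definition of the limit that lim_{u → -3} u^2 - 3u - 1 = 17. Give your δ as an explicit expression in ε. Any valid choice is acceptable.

Let ε > 0. We want δ > 0 such that 0 < |u + 3| < δ implies |(u^2 - 3u - 1) − 17| < ε.
(u^2 - 3u - 1) − 17 = u^2 - 3u - 18 = (u + 3)(u - 6).
So |(u^2 - 3u - 1) − 17| = |u + 3|·|u - 6|.
Assume first that |u + 3| < 1, so |u| < 4. Then |u - 6| ≤ 4 + 6 = 10.
Hence |(u^2 - 3u - 1) − 17| ≤ 10|u + 3| < ε provided |u + 3| < ε/10.
Take δ = min(1, ε/10). Then 0 < |u + 3| < δ gives both |u + 3| < 1 and |u + 3| < ε/10, so |(u^2 - 3u - 1) − 17| < ε.

δ = min(1, ε/10)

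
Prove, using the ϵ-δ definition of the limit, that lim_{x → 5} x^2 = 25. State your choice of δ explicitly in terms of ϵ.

Let ϵ > 0 be given. We seek δ > 0 with 0 < |x − 5| < δ ⇒ |x^2 − 25| < ϵ.
Factor: x^2 − 25 = (x − 5)(x + 5), so |x^2 − 25| = |x − 5|·|x + 5|.
Restrict δ ≤ 2. Then |x − 5| < 2 gives |x| < 7, so by the triangle inequality |x + 5| ≤ 7 + 5 = 12.
Hence |x^2 − 25| ≤ 12|x − 5|, which is < ϵ once |x − 5| < ϵ/12.
Take δ = min(2, ϵ/12). If 0 < |x − 5| < δ then both bounds hold and |x^2 − 25| ≤ 12|x − 5| < 12·(ϵ/12) = ϵ.

δ = min(2, ϵ/12)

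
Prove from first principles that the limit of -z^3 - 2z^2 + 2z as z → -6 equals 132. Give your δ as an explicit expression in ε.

Let ε > 0. We want δ > 0 such that 0 < |z + 6| < δ implies |(-z^3 - 2z^2 + 2z) − 132| < ε.
(-z^3 - 2z^2 + 2z) − 132 = -z^3 - 2z^2 + 2z - 132 = (z + 6)(-z^2 + 4z - 22).
So |(-z^3 - 2z^2 + 2z) − 132| = |z + 6|·|-z^2 + 4z - 22|.
Require δ ≤ 1. Then |z + 6| < 1 gives |z| < 7, and by the triangle inequality |-z^2 + 4z - 22| ≤ 7^2 + 4·7 + 22 = 99.
Hence |(-z^3 - 2z^2 + 2z) − 132| ≤ 99|z + 6| < ε provided |z + 6| < ε/99.
Take δ = min(1, ε/99). Then 0 < |z + 6| < δ gives both |z + 6| < 1 and |z + 6| < ε/99, so |(-z^3 - 2z^2 + 2z) − 132| < ε.

δ = min(1, ε/99)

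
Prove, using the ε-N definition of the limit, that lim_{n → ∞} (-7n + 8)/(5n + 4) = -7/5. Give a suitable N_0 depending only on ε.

N_0 = (68/25)/ε

Fix ε > 0. For n ≥ 1, |(-7n + 8)/(5n + 4) + 7/5| = |68|/(5(5n + 4)) = 68/(5(5n + 4)).
Since 5n + 4 ≥ 5n for n ≥ 1, this is ≤ 68/(5·5n) = (68/25)/n.
So |(-7n + 8)/(5n + 4) + 7/5| < ε whenever n > (68/25)/ε.
Take N_0 = (68/25)/ε. If n > N_0 then |(-7n + 8)/(5n + 4) + 7/5| ≤ (68/25)/n < ε.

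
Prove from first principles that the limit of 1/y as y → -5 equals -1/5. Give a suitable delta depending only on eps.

Let eps > 0. We seek delta > 0 such that 0 < |y + 5| < delta implies |1/y + 1/5| < eps.
|1/y + 1/5| = |-5 − y|/(5·|y|) = |y + 5|/(5|y|).
Restrict delta ≤ 5/2. Then |y + 5| < 5/2 gives |y| > 5/2, so 5|y| > 25/2.
Then |1/y + 1/5| < |y + 5|/(25/2), which is < eps when |y + 5| < (25/2)eps.
Take delta = min(5/2, (25/2)eps). Then 0 < |y + 5| < delta gives both |y + 5| < 5/2 and |y + 5| < (25/2)eps, so |1/y + 1/5| < eps.

delta = min(5/2, (25/2)eps)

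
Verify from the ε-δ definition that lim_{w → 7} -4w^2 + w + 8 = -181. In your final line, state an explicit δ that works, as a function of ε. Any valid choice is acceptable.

Fix ε > 0. We want δ > 0 such that 0 < |w − 7| < δ implies |(-4w^2 + w + 8) + 181| < ε.
(-4w^2 + w + 8) + 181 = -4w^2 + w + 189 = (w − 7)(-4w - 27).
So |(-4w^2 + w + 8) + 181| = |w − 7|·|-4w - 27|.
Assume first that |w − 7| < 2, so |w| < 9. Then |-4w - 27| ≤ 4·9 + 27 = 63.
Hence |(-4w^2 + w + 8) + 181| ≤ 63|w − 7| < ε provided |w − 7| < ε/63.
Take δ = min(2, ε/63). Then 0 < |w − 7| < δ gives both |w − 7| < 2 and |w − 7| < ε/63, so |(-4w^2 + w + 8) + 181| < ε.

δ = min(2, ε/63)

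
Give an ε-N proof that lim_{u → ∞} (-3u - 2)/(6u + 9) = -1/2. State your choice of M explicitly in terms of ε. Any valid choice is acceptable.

Fix ε > 0. We seek M > 0 such that u > M implies |(-3u - 2)/(6u + 9) + 1/2| < ε.
(-3u - 2)/(6u + 9) + 1/2 = (6(-3u - 2) − (-3)(6u + 9)) / (6(6u + 9)) = 15/(6(6u + 9)).
For u > 0 we have 6u + 9 > 6u, so |(-3u - 2)/(6u + 9) + 1/2| = 15/(6(6u + 9)) < 15/(6·6u) = (5/12)/u.
Thus |(-3u - 2)/(6u + 9) + 1/2| < ε whenever u > (5/12)/ε.
Take M = (5/12)/ε. If u > M then |(-3u - 2)/(6u + 9) + 1/2| < (5/12)/u < ε.

M = (5/12)/ε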